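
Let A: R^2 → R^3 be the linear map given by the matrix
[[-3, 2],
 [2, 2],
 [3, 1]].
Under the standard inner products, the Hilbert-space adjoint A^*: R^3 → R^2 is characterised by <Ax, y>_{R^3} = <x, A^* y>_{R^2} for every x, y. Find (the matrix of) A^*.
A^* = A^T =
[[-3, 2, 3],
 [2, 2, 1]]

For real matrices with standard dot products, the defining identity <Ax, y> = <x, A^* y> gives (Ax)^T y = x^T (A^*) y, i.e. x^T A^T y = x^T (A^*) y. Since this holds for all x, y, we must have A^* = A^T. Therefore
A^* =
[[-3, 2, 3],
 [2, 2, 1]].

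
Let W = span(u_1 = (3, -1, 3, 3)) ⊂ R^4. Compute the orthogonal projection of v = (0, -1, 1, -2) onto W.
proj_W(v) = (-3/14, 1/14, -3/14, -3/14)

Set up U = [u_1 | ... | u_1] ∈ R^(4×1). The projector onto W = col(U) is P = U (U^T U)^(-1) U^T.
Compute U^T U =
  [28],
and U^T v = (-2).
Solve U^T U · c = U^T v for the coefficients: c = (-1/14). The projection is proj_W(v) = U c.
Check: (v - proj_W(v)) · u_1 = 0  (should be 0).
Result: proj_W(v) = (-3/14, 1/14, -3/14, -3/14).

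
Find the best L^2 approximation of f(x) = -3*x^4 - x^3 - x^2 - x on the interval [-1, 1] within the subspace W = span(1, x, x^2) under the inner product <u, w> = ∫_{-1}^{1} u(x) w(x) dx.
g(x) = -25*x^2/7 - 8*x/5 + 9/35

The best approximation g ∈ W is the orthogonal projection of f onto W. Writing g = a_0 + a_1 x + a_2 x^2, the coefficients solve the normal equations G · a = b where
  G_{ij} = <φ_i, φ_j> and b_i = <f, φ_i>, with φ_0 = 1, φ_1 = x, φ_2 = x^2.
G =
  [2, 0, 2/3]
  [0, 2/3, 0]
  [2/3, 0, 2/5],
b = (-28/15, -16/15, -44/35).
Solving gives a_0 = 9/35, a_1 = -8/5, a_2 = -25/7, so
  g(x) = -25*x^2/7 - 8*x/5 + 9/35.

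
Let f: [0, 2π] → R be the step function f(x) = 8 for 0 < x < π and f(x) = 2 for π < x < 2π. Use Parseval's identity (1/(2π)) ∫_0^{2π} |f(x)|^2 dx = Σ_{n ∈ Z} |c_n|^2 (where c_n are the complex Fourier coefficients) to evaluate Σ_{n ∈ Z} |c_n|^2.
Σ |c_n|^2 = 34

Parseval equates the L^2 energy of f (normalised by 1/(2π)) with the ℓ^2 sum of its Fourier coefficients: (1/(2π)) ∫_0^{2π} |f|^2 = Σ |c_n|^2.
Compute the left side: (1/(2π)) [∫_0^π 8^2 dx + ∫_π^{2π} 2^2 dx] = (1/(2π)) · (64π + 4π) = (64 + 4)/2 = 34.
So Σ_{n ∈ Z} |c_n|^2 = 34.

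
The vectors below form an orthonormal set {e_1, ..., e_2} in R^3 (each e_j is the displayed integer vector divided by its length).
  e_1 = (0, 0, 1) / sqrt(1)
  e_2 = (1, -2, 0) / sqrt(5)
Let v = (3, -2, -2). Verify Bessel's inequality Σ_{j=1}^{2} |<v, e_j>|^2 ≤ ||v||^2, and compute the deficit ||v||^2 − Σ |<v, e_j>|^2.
Σ |<v, e_j>|^2 = 69/5; ||v||^2 = 17; deficit = 16/5

Write each e_j = u_j / sqrt(<u_j, u_j>) where u_j is the displayed integer vector. Then <v, e_j> = <v, u_j> / sqrt(<u_j, u_j>), so |<v, e_j>|^2 = <v, u_j>^2 / <u_j, u_j>.
Coefficients: <v, e_1> = -2/sqrt(1), <v, e_2> = 7/sqrt(5).
Square and sum: Σ |<v, e_j>|^2 = 69/5.
Compute ||v||^2 = v·v = 17.
Deficit = 17 − 69/5 = 16/5 ≥ 0, confirming Bessel's inequality. (The deficit equals ||v − Σ <v,e_j> e_j||^2, the squared distance from v to span{e_j}.)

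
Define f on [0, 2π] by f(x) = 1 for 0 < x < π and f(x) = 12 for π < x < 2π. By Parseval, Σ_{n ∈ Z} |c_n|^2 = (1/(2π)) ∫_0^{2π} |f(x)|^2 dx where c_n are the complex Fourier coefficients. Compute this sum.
Σ |c_n|^2 = 145/2

Parseval equates the L^2 energy of f (normalised by 1/(2π)) with the ℓ^2 sum of its Fourier coefficients: (1/(2π)) ∫_0^{2π} |f|^2 = Σ |c_n|^2.
Compute the left side: (1/(2π)) [∫_0^π 1^2 dx + ∫_π^{2π} 12^2 dx] = (1/(2π)) · (1π + 144π) = (1 + 144)/2 = 145/2.
So Σ_{n ∈ Z} |c_n|^2 = 145/2.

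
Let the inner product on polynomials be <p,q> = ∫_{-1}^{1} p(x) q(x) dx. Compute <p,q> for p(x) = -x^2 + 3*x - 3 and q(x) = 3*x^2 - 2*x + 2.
<p,q> = -368/15

Expand the product: p(x)·q(x) = -3*x^4 + 11*x^3 - 17*x^2 + 12*x - 6.
∫_{-1}^{1} of each monomial x^k gives [2/(k+1) if k even, 0 if k odd]. Integrating term-by-term (or equivalently evaluating the antiderivative F(x) = -3*x^5/5 + 11*x^4/4 - 17*x^3/3 + 6*x^2 - 6*x at the endpoints):
  F(1) − F(−1) = -211/60 − (1261/60) = -368/15.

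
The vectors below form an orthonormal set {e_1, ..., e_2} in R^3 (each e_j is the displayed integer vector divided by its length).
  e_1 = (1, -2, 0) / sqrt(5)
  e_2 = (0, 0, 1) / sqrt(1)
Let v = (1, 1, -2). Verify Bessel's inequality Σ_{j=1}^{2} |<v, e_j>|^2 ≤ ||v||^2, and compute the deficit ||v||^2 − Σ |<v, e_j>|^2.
Σ |<v, e_j>|^2 = 21/5; ||v||^2 = 6; deficit = 9/5

Write each e_j = u_j / sqrt(<u_j, u_j>) where u_j is the displayed integer vector. Then <v, e_j> = <v, u_j> / sqrt(<u_j, u_j>), so |<v, e_j>|^2 = <v, u_j>^2 / <u_j, u_j>.
Coefficients: <v, e_1> = -1/sqrt(5), <v, e_2> = -2/sqrt(1).
Square and sum: Σ |<v, e_j>|^2 = 21/5.
Compute ||v||^2 = v·v = 6.
Deficit = 6 − 21/5 = 9/5 ≥ 0, confirming Bessel's inequality. (The deficit equals ||v − Σ <v,e_j> e_j||^2, the squared distance from v to span{e_j}.)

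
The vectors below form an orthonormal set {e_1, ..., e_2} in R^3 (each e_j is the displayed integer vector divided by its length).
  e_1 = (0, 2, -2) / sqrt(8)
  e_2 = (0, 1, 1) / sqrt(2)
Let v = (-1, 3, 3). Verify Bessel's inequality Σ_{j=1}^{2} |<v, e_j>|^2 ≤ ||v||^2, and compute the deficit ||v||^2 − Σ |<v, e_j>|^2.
Σ |<v, e_j>|^2 = 18; ||v||^2 = 19; deficit = 1

Write each e_j = u_j / sqrt(<u_j, u_j>) where u_j is the displayed integer vector. Then <v, e_j> = <v, u_j> / sqrt(<u_j, u_j>), so |<v, e_j>|^2 = <v, u_j>^2 / <u_j, u_j>.
Coefficients: <v, e_1> = 0/sqrt(8), <v, e_2> = 6/sqrt(2).
Square and sum: Σ |<v, e_j>|^2 = 18.
Compute ||v||^2 = v·v = 19.
Deficit = 19 − 18 = 1 ≥ 0, confirming Bessel's inequality. (The deficit equals ||v − Σ <v,e_j> e_j||^2, the squared distance from v to span{e_j}.)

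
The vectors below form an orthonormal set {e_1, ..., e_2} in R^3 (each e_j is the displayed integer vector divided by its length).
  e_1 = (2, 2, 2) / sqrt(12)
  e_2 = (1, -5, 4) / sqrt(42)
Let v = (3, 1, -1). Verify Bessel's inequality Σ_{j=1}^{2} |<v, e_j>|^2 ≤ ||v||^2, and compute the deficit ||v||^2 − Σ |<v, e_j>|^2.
Σ |<v, e_j>|^2 = 27/7; ||v||^2 = 11; deficit = 50/7

Write each e_j = u_j / sqrt(<u_j, u_j>) where u_j is the displayed integer vector. Then <v, e_j> = <v, u_j> / sqrt(<u_j, u_j>), so |<v, e_j>|^2 = <v, u_j>^2 / <u_j, u_j>.
Coefficients: <v, e_1> = 6/sqrt(12), <v, e_2> = -6/sqrt(42).
Square and sum: Σ |<v, e_j>|^2 = 27/7.
Compute ||v||^2 = v·v = 11.
Deficit = 11 − 27/7 = 50/7 ≥ 0, confirming Bessel's inequality. (The deficit equals ||v − Σ <v,e_j> e_j||^2, the squared distance from v to span{e_j}.)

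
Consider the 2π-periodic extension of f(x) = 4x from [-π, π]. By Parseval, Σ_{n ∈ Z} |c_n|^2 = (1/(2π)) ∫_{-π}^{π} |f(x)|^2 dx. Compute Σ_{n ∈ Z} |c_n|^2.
Σ |c_n|^2 = 16π^2/3

Expand and integrate term by term over [-π, π]:
  ∫ (4x)^2 dx = 16·(2π^3/3); ∫ 2·4·(0)·x dx = 0 (odd integrand); ∫ 0^2 dx = 0·2π.
So (1/(2π)) ∫_{-π}^{π} (4x)^2 dx = 16π^2/3 + 0 = 16π^2/3.
Parseval ⇒ Σ |c_n|^2 = 16π^2/3.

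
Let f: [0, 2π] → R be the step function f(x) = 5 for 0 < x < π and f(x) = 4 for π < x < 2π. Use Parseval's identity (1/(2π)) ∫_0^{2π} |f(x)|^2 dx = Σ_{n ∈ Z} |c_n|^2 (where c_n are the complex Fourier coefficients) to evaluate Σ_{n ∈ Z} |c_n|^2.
Σ |c_n|^2 = 41/2

Parseval equates the L^2 energy of f (normalised by 1/(2π)) with the ℓ^2 sum of its Fourier coefficients: (1/(2π)) ∫_0^{2π} |f|^2 = Σ |c_n|^2.
Compute the left side: (1/(2π)) [∫_0^π 5^2 dx + ∫_π^{2π} 4^2 dx] = (1/(2π)) · (25π + 16π) = (25 + 16)/2 = 41/2.
So Σ_{n ∈ Z} |c_n|^2 = 41/2.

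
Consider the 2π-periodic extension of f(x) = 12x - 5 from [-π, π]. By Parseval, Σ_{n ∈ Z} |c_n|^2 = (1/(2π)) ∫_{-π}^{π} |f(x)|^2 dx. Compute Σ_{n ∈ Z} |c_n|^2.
Σ |c_n|^2 = 48π^2 + 25

Expand and integrate term by term over [-π, π]:
  ∫ (12x)^2 dx = 144·(2π^3/3); ∫ 2·12·(-5)·x dx = 0 (odd integrand); ∫ (-5)^2 dx = 25·2π.
So (1/(2π)) ∫_{-π}^{π} (12x - 5)^2 dx = 144π^2/3 + 25 = 48π^2 + 25.
Parseval ⇒ Σ |c_n|^2 = 48π^2 + 25.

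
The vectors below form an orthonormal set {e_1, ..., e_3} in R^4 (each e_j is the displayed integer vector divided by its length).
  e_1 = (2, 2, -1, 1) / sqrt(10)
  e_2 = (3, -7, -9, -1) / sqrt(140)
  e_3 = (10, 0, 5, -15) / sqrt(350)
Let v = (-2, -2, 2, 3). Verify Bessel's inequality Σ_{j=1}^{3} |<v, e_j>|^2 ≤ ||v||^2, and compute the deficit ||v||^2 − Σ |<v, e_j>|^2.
Σ |<v, e_j>|^2 = 59/4; ||v||^2 = 21; deficit = 25/4

Write each e_j = u_j / sqrt(<u_j, u_j>) where u_j is the displayed integer vector. Then <v, e_j> = <v, u_j> / sqrt(<u_j, u_j>), so |<v, e_j>|^2 = <v, u_j>^2 / <u_j, u_j>.
Coefficients: <v, e_1> = -7/sqrt(10), <v, e_2> = -13/sqrt(140), <v, e_3> = -55/sqrt(350).
Square and sum: Σ |<v, e_j>|^2 = 59/4.
Compute ||v||^2 = v·v = 21.
Deficit = 21 − 59/4 = 25/4 ≥ 0, confirming Bessel's inequality. (The deficit equals ||v − Σ <v,e_j> e_j||^2, the squared distance from v to span{e_j}.)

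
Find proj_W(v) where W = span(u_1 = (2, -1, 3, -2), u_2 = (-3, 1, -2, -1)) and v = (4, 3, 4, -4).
proj_W(v) = (341/149, -191/149, 614/149, -505/149)

Set up U = [u_1 | ... | u_2] ∈ R^(4×2). The projector onto W = col(U) is P = U (U^T U)^(-1) U^T.
Compute U^T U =
  [18, -11]
  [-11, 15],
and U^T v = (25, -13).
Solve U^T U · c = U^T v for the coefficients: c = (232/149, 41/149). The projection is proj_W(v) = U c.
Check: (v - proj_W(v)) · u_1 = 0  (should be 0).
Check: (v - proj_W(v)) · u_2 = 0  (should be 0).
Result: proj_W(v) = (341/149, -191/149, 614/149, -505/149).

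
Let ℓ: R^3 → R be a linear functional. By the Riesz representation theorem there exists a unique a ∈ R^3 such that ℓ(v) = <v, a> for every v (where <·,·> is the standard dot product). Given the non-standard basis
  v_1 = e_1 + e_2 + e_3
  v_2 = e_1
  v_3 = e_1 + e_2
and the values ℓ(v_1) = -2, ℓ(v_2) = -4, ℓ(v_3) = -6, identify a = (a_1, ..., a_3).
a = (-4, -2, 4)

Write a = (a_1, ..., a_3) in the standard basis. For each basis vector v_i, ℓ(v_i) = <v_i, a> is a linear equation in the a_j's. Collect the n equations into a matrix system V a = ℓ, where row i of V is v_i (expressed in the standard basis). Since V is invertible (lower-triangular with 1s on the diagonal, up to permutation), solve by back-substitution:
  V =
[[1, 1, 1],
 [1, 0, 0],
 [1, 1, 0]]
  V a = (-2, -4, -6)
Solving gives a = (-4, -2, 4).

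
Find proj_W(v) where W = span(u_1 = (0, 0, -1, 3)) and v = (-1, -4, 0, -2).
proj_W(v) = (0, 0, 3/5, -9/5)

Set up U = [u_1 | ... | u_1] ∈ R^(4×1). The projector onto W = col(U) is P = U (U^T U)^(-1) U^T.
Compute U^T U =
  [10],
and U^T v = (-6).
Solve U^T U · c = U^T v for the coefficients: c = (-3/5). The projection is proj_W(v) = U c.
Check: (v - proj_W(v)) · u_1 = 0  (should be 0).
Result: proj_W(v) = (0, 0, 3/5, -9/5).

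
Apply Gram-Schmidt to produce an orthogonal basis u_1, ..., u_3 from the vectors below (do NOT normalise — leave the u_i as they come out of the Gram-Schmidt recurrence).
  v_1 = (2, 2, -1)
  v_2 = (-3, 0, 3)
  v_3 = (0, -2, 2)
Orthogonal basis:
  u_1 = (2, 2, -1)
  u_2 = (-1, 2, 2)
  u_3 = (4/3, -2/3, 4/3)

Apply the Gram-Schmidt recurrence
  u_1 = v_1
  u_i = v_i − Σ_{j<i} ((v_i · u_j) / (u_j · u_j)) · u_j.

Step by step this gives:
  u_1 = (2, 2, -1)
  u_2 = (-1, 2, 2)
  u_3 = (4/3, -2/3, 4/3)

Orthogonality check:
  u_2 · u_1 = 0 (should be 0)
  u_3 · u_1 = 0 (should be 0)
  u_3 · u_2 = 0 (should be 0)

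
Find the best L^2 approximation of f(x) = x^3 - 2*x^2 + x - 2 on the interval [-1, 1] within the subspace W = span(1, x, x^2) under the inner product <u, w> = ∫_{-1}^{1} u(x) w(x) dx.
g(x) = -2*x^2 + 8*x/5 - 2

The best approximation g ∈ W is the orthogonal projection of f onto W. Writing g = a_0 + a_1 x + a_2 x^2, the coefficients solve the normal equations G · a = b where
  G_{ij} = <φ_i, φ_j> and b_i = <f, φ_i>, with φ_0 = 1, φ_1 = x, φ_2 = x^2.
G =
  [2, 0, 2/3]
  [0, 2/3, 0]
  [2/3, 0, 2/5],
b = (-16/3, 16/15, -32/15).
Solving gives a_0 = -2, a_1 = 8/5, a_2 = -2, so
  g(x) = -2*x^2 + 8*x/5 - 2.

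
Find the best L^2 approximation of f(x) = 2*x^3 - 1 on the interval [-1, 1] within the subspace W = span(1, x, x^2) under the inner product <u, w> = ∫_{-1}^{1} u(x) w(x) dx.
g(x) = 6*x/5 - 1

The best approximation g ∈ W is the orthogonal projection of f onto W. Writing g = a_0 + a_1 x + a_2 x^2, the coefficients solve the normal equations G · a = b where
  G_{ij} = <φ_i, φ_j> and b_i = <f, φ_i>, with φ_0 = 1, φ_1 = x, φ_2 = x^2.
G =
  [2, 0, 2/3]
  [0, 2/3, 0]
  [2/3, 0, 2/5],
b = (-2, 4/5, -2/3).
Solving gives a_0 = -1, a_1 = 6/5, a_2 = 0, so
  g(x) = 6*x/5 - 1.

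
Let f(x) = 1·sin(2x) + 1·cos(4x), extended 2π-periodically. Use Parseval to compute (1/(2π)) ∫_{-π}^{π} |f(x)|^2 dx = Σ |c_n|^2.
Σ |c_n|^2 = 1

Expand |f|^2 and use orthogonality of {sin(nx), cos(mx)} on [-π, π]:
  ∫_{-π}^{π} sin(nx)^2 dx = π, ∫ cos(mx)^2 dx = π, and cross terms integrate to 0.
So ∫_{-π}^{π} f(x)^2 dx = 1^2 · π + 1^2 · π = (1 + 1)π.
Divide by 2π: (1 + 1)/2 = 1.
By Parseval, this equals Σ |c_n|^2.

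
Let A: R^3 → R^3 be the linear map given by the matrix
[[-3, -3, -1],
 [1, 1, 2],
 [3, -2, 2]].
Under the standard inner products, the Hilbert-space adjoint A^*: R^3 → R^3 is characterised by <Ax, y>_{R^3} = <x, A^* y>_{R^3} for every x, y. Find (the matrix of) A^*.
A^* = A^T =
[[-3, 1, 3],
 [-3, 1, -2],
 [-1, 2, 2]]

For real matrices with standard dot products, the defining identity <Ax, y> = <x, A^* y> gives (Ax)^T y = x^T (A^*) y, i.e. x^T A^T y = x^T (A^*) y. Since this holds for all x, y, we must have A^* = A^T. Therefore
A^* =
[[-3, 1, 3],
 [-3, 1, -2],
 [-1, 2, 2]].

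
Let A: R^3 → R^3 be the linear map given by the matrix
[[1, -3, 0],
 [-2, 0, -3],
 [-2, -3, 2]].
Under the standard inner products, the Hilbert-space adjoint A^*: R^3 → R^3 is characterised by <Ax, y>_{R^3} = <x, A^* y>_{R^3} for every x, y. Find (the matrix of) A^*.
A^* = A^T =
[[1, -2, -2],
 [-3, 0, -3],
 [0, -3, 2]]

For real matrices with standard dot products, the defining identity <Ax, y> = <x, A^* y> gives (Ax)^T y = x^T (A^*) y, i.e. x^T A^T y = x^T (A^*) y. Since this holds for all x, y, we must have A^* = A^T. Therefore
A^* =
[[1, -2, -2],
 [-3, 0, -3],
 [0, -3, 2]].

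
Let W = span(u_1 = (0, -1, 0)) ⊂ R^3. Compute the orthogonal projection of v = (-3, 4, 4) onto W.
proj_W(v) = (0, 4, 0)

Set up U = [u_1 | ... | u_1] ∈ R^(3×1). The projector onto W = col(U) is P = U (U^T U)^(-1) U^T.
Compute U^T U =
  [1],
and U^T v = (-4).
Solve U^T U · c = U^T v for the coefficients: c = (-4). The projection is proj_W(v) = U c.
Check: (v - proj_W(v)) · u_1 = 0  (should be 0).
Result: proj_W(v) = (0, 4, 0).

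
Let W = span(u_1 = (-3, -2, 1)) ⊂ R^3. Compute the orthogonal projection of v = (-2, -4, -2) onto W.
proj_W(v) = (-18/7, -12/7, 6/7)

Set up U = [u_1 | ... | u_1] ∈ R^(3×1). The projector onto W = col(U) is P = U (U^T U)^(-1) U^T.
Compute U^T U =
  [14],
and U^T v = (12).
Solve U^T U · c = U^T v for the coefficients: c = (6/7). The projection is proj_W(v) = U c.
Check: (v - proj_W(v)) · u_1 = 0  (should be 0).
Result: proj_W(v) = (-18/7, -12/7, 6/7).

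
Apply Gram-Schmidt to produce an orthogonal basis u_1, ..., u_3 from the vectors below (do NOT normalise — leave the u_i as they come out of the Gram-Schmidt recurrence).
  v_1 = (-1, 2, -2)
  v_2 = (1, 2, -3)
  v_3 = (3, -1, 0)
Orthogonal basis:
  u_1 = (-1, 2, -2)
  u_2 = (2, 0, -1)
  u_3 = (2/45, 1/9, 4/45)

Apply the Gram-Schmidt recurrence
  u_1 = v_1
  u_i = v_i − Σ_{j<i} ((v_i · u_j) / (u_j · u_j)) · u_j.

Step by step this gives:
  u_1 = (-1, 2, -2)
  u_2 = (2, 0, -1)
  u_3 = (2/45, 1/9, 4/45)

Orthogonality check:
  u_2 · u_1 = 0 (should be 0)
  u_3 · u_1 = 0 (should be 0)
  u_3 · u_2 = 0 (should be 0)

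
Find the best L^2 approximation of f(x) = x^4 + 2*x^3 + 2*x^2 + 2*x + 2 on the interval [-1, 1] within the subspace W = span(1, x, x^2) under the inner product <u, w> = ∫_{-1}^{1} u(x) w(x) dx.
g(x) = 20*x^2/7 + 16*x/5 + 67/35

The best approximation g ∈ W is the orthogonal projection of f onto W. Writing g = a_0 + a_1 x + a_2 x^2, the coefficients solve the normal equations G · a = b where
  G_{ij} = <φ_i, φ_j> and b_i = <f, φ_i>, with φ_0 = 1, φ_1 = x, φ_2 = x^2.
G =
  [2, 0, 2/3]
  [0, 2/3, 0]
  [2/3, 0, 2/5],
b = (86/15, 32/15, 254/105).
Solving gives a_0 = 67/35, a_1 = 16/5, a_2 = 20/7, so
  g(x) = 20*x^2/7 + 16*x/5 + 67/35.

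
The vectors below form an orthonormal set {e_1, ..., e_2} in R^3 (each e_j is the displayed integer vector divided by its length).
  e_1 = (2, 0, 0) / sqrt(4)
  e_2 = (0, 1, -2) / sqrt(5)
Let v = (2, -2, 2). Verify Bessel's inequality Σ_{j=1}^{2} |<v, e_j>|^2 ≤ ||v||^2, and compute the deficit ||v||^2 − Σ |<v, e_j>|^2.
Σ |<v, e_j>|^2 = 56/5; ||v||^2 = 12; deficit = 4/5

Write each e_j = u_j / sqrt(<u_j, u_j>) where u_j is the displayed integer vector. Then <v, e_j> = <v, u_j> / sqrt(<u_j, u_j>), so |<v, e_j>|^2 = <v, u_j>^2 / <u_j, u_j>.
Coefficients: <v, e_1> = 4/sqrt(4), <v, e_2> = -6/sqrt(5).
Square and sum: Σ |<v, e_j>|^2 = 56/5.
Compute ||v||^2 = v·v = 12.
Deficit = 12 − 56/5 = 4/5 ≥ 0, confirming Bessel's inequality. (The deficit equals ||v − Σ <v,e_j> e_j||^2, the squared distance from v to span{e_j}.)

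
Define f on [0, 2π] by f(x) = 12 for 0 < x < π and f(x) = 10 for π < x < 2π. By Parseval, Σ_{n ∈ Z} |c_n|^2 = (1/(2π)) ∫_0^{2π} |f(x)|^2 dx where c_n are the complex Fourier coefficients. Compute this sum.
Σ |c_n|^2 = 122

Parseval equates the L^2 energy of f (normalised by 1/(2π)) with the ℓ^2 sum of its Fourier coefficients: (1/(2π)) ∫_0^{2π} |f|^2 = Σ |c_n|^2.
Compute the left side: (1/(2π)) [∫_0^π 12^2 dx + ∫_π^{2π} 10^2 dx] = (1/(2π)) · (144π + 100π) = (144 + 100)/2 = 122.
So Σ_{n ∈ Z} |c_n|^2 = 122.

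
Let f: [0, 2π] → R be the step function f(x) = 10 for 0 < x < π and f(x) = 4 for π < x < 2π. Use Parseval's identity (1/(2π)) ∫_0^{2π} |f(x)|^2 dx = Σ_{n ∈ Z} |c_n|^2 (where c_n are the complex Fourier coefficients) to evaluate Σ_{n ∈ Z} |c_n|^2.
Σ |c_n|^2 = 58

Parseval equates the L^2 energy of f (normalised by 1/(2π)) with the ℓ^2 sum of its Fourier coefficients: (1/(2π)) ∫_0^{2π} |f|^2 = Σ |c_n|^2.
Compute the left side: (1/(2π)) [∫_0^π 10^2 dx + ∫_π^{2π} 4^2 dx] = (1/(2π)) · (100π + 16π) = (100 + 16)/2 = 58.
So Σ_{n ∈ Z} |c_n|^2 = 58.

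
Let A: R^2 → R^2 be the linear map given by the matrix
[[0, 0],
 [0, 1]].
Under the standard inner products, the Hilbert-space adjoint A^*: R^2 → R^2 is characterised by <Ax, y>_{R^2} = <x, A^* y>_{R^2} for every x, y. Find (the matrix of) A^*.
A^* = A^T =
[[0, 0],
 [0, 1]]

For real matrices with standard dot products, the defining identity <Ax, y> = <x, A^* y> gives (Ax)^T y = x^T (A^*) y, i.e. x^T A^T y = x^T (A^*) y. Since this holds for all x, y, we must have A^* = A^T. Therefore
A^* =
[[0, 0],
 [0, 1]].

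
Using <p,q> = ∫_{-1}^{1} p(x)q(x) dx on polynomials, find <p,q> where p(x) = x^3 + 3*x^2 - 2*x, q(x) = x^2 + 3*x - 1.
<p,q> = -18/5

Expand the product: p(x)·q(x) = x^5 + 6*x^4 + 6*x^3 - 9*x^2 + 2*x.
∫_{-1}^{1} of each monomial x^k gives [2/(k+1) if k even, 0 if k odd]. Integrating term-by-term (or equivalently evaluating the antiderivative F(x) = x^6/6 + 6*x^5/5 + 3*x^4/2 - 3*x^3 + x^2 at the endpoints):
  F(1) − F(−1) = 13/15 − (67/15) = -18/5.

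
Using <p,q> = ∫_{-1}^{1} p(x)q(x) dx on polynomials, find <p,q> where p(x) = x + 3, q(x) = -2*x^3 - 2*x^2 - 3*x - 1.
<p,q> = -64/5

Expand the product: p(x)·q(x) = -2*x^4 - 8*x^3 - 9*x^2 - 10*x - 3.
∫_{-1}^{1} of each monomial x^k gives [2/(k+1) if k even, 0 if k odd]. Integrating term-by-term (or equivalently evaluating the antiderivative F(x) = -2*x^5/5 - 2*x^4 - 3*x^3 - 5*x^2 - 3*x at the endpoints):
  F(1) − F(−1) = -67/5 − (-3/5) = -64/5.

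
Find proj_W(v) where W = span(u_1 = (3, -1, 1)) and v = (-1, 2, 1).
proj_W(v) = (-12/11, 4/11, -4/11)

Set up U = [u_1 | ... | u_1] ∈ R^(3×1). The projector onto W = col(U) is P = U (U^T U)^(-1) U^T.
Compute U^T U =
  [11],
and U^T v = (-4).
Solve U^T U · c = U^T v for the coefficients: c = (-4/11). The projection is proj_W(v) = U c.
Check: (v - proj_W(v)) · u_1 = 0  (should be 0).
Result: proj_W(v) = (-12/11, 4/11, -4/11).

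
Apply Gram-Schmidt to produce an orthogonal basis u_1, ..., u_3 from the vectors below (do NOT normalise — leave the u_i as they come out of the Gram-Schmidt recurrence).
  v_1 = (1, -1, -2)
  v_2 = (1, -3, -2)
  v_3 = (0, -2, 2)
Orthogonal basis:
  u_1 = (1, -1, -2)
  u_2 = (-1/3, -5/3, 2/3)
  u_3 = (4/5, 0, 2/5)

Apply the Gram-Schmidt recurrence
  u_1 = v_1
  u_i = v_i − Σ_{j<i} ((v_i · u_j) / (u_j · u_j)) · u_j.

Step by step this gives:
  u_1 = (1, -1, -2)
  u_2 = (-1/3, -5/3, 2/3)
  u_3 = (4/5, 0, 2/5)

Orthogonality check:
  u_2 · u_1 = 0 (should be 0)
  u_3 · u_1 = 0 (should be 0)
  u_3 · u_2 = 0 (should be 0)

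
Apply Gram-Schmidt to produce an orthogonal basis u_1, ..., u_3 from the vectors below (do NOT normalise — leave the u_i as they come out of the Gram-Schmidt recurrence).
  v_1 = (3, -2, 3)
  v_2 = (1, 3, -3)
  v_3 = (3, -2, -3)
Orthogonal basis:
  u_1 = (3, -2, 3)
  u_2 = (29/11, 21/11, -15/11)
  u_3 = (99/137, -396/137, -363/137)

Apply the Gram-Schmidt recurrence
  u_1 = v_1
  u_i = v_i − Σ_{j<i} ((v_i · u_j) / (u_j · u_j)) · u_j.

Step by step this gives:
  u_1 = (3, -2, 3)
  u_2 = (29/11, 21/11, -15/11)
  u_3 = (99/137, -396/137, -363/137)

Orthogonality check:
  u_2 · u_1 = 0 (should be 0)
  u_3 · u_1 = 0 (should be 0)
  u_3 · u_2 = 0 (should be 0)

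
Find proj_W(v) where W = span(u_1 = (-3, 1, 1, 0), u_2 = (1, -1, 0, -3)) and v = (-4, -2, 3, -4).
proj_W(v) = (-129/35, 1/5, 61/35, -162/35)

Set up U = [u_1 | ... | u_2] ∈ R^(4×2). The projector onto W = col(U) is P = U (U^T U)^(-1) U^T.
Compute U^T U =
  [11, -4]
  [-4, 11],
and U^T v = (13, 10).
Solve U^T U · c = U^T v for the coefficients: c = (61/35, 54/35). The projection is proj_W(v) = U c.
Check: (v - proj_W(v)) · u_1 = 0  (should be 0).
Check: (v - proj_W(v)) · u_2 = 0  (should be 0).
Result: proj_W(v) = (-129/35, 1/5, 61/35, -162/35).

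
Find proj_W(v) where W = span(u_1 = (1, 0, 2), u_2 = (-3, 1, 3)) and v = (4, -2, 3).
proj_W(v) = (185/43, -55/86, 245/86)

Set up U = [u_1 | ... | u_2] ∈ R^(3×2). The projector onto W = col(U) is P = U (U^T U)^(-1) U^T.
Compute U^T U =
  [5, 3]
  [3, 19],
and U^T v = (10, -5).
Solve U^T U · c = U^T v for the coefficients: c = (205/86, -55/86). The projection is proj_W(v) = U c.
Check: (v - proj_W(v)) · u_1 = 0  (should be 0).
Check: (v - proj_W(v)) · u_2 = 0  (should be 0).
Result: proj_W(v) = (185/43, -55/86, 245/86).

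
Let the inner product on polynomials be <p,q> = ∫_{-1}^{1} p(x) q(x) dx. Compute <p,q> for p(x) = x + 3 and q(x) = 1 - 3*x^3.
<p,q> = 24/5

Expand the product: p(x)·q(x) = -3*x^4 - 9*x^3 + x + 3.
∫_{-1}^{1} of each monomial x^k gives [2/(k+1) if k even, 0 if k odd]. Integrating term-by-term (or equivalently evaluating the antiderivative F(x) = -3*x^5/5 - 9*x^4/4 + x^2/2 + 3*x at the endpoints):
  F(1) − F(−1) = 13/20 − (-83/20) = 24/5.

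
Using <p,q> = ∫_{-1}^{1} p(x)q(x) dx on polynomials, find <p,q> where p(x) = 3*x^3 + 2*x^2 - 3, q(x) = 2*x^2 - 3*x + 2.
<p,q> = -46/3

Expand the product: p(x)·q(x) = 6*x^5 - 5*x^4 - 2*x^2 + 9*x - 6.
∫_{-1}^{1} of each monomial x^k gives [2/(k+1) if k even, 0 if k odd]. Integrating term-by-term (or equivalently evaluating the antiderivative F(x) = x^6 - x^5 - 2*x^3/3 + 9*x^2/2 - 6*x at the endpoints):
  F(1) − F(−1) = -13/6 − (79/6) = -46/3.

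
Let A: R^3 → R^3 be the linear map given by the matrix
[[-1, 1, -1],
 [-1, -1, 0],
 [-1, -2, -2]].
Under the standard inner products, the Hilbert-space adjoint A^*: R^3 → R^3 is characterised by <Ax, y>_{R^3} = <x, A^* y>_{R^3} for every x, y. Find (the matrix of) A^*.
A^* = A^T =
[[-1, -1, -1],
 [1, -1, -2],
 [-1, 0, -2]]

For real matrices with standard dot products, the defining identity <Ax, y> = <x, A^* y> gives (Ax)^T y = x^T (A^*) y, i.e. x^T A^T y = x^T (A^*) y. Since this holds for all x, y, we must have A^* = A^T. Therefore
A^* =
[[-1, -1, -1],
 [1, -1, -2],
 [-1, 0, -2]].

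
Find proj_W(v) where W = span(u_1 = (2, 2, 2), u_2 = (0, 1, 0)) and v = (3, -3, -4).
proj_W(v) = (-1/2, -3, -1/2)

Set up U = [u_1 | ... | u_2] ∈ R^(3×2). The projector onto W = col(U) is P = U (U^T U)^(-1) U^T.
Compute U^T U =
  [12, 2]
  [2, 1],
and U^T v = (-8, -3).
Solve U^T U · c = U^T v for the coefficients: c = (-1/4, -5/2). The projection is proj_W(v) = U c.
Check: (v - proj_W(v)) · u_1 = 0  (should be 0).
Check: (v - proj_W(v)) · u_2 = 0  (should be 0).
Result: proj_W(v) = (-1/2, -3, -1/2).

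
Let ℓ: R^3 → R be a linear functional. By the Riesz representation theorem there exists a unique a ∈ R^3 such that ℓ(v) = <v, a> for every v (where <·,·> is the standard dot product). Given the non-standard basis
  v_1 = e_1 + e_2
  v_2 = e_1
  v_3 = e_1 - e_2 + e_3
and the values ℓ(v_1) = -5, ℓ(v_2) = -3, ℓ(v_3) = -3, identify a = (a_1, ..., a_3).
a = (-3, -2, -2)

Write a = (a_1, ..., a_3) in the standard basis. For each basis vector v_i, ℓ(v_i) = <v_i, a> is a linear equation in the a_j's. Collect the n equations into a matrix system V a = ℓ, where row i of V is v_i (expressed in the standard basis). Since V is invertible (lower-triangular with 1s on the diagonal, up to permutation), solve by back-substitution:
  V =
[[1, 1, 0],
 [1, 0, 0],
 [1, -1, 1]]
  V a = (-5, -3, -3)
Solving gives a = (-3, -2, -2).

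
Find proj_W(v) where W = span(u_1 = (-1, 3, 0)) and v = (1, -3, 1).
proj_W(v) = (1, -3, 0)

Set up U = [u_1 | ... | u_1] ∈ R^(3×1). The projector onto W = col(U) is P = U (U^T U)^(-1) U^T.
Compute U^T U =
  [10],
and U^T v = (-10).
Solve U^T U · c = U^T v for the coefficients: c = (-1). The projection is proj_W(v) = U c.
Check: (v - proj_W(v)) · u_1 = 0  (should be 0).
Result: proj_W(v) = (1, -3, 0).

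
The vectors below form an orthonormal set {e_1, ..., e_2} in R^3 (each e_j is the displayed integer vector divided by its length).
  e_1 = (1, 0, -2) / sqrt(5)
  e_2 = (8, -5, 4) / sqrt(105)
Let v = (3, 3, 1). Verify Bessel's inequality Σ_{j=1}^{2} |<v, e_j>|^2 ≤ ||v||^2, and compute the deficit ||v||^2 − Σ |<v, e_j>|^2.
Σ |<v, e_j>|^2 = 38/21; ||v||^2 = 19; deficit = 361/21

Write each e_j = u_j / sqrt(<u_j, u_j>) where u_j is the displayed integer vector. Then <v, e_j> = <v, u_j> / sqrt(<u_j, u_j>), so |<v, e_j>|^2 = <v, u_j>^2 / <u_j, u_j>.
Coefficients: <v, e_1> = 1/sqrt(5), <v, e_2> = 13/sqrt(105).
Square and sum: Σ |<v, e_j>|^2 = 38/21.
Compute ||v||^2 = v·v = 19.
Deficit = 19 − 38/21 = 361/21 ≥ 0, confirming Bessel's inequality. (The deficit equals ||v − Σ <v,e_j> e_j||^2, the squared distance from v to span{e_j}.)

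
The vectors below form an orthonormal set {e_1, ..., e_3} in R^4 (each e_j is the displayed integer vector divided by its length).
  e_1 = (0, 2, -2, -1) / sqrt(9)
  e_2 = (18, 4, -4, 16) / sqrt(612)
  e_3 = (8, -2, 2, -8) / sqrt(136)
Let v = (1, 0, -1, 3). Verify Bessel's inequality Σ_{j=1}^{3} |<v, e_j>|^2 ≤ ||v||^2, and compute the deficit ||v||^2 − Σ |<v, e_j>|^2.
Σ |<v, e_j>|^2 = 21/2; ||v||^2 = 11; deficit = 1/2

Write each e_j = u_j / sqrt(<u_j, u_j>) where u_j is the displayed integer vector. Then <v, e_j> = <v, u_j> / sqrt(<u_j, u_j>), so |<v, e_j>|^2 = <v, u_j>^2 / <u_j, u_j>.
Coefficients: <v, e_1> = -1/sqrt(9), <v, e_2> = 70/sqrt(612), <v, e_3> = -18/sqrt(136).
Square and sum: Σ |<v, e_j>|^2 = 21/2.
Compute ||v||^2 = v·v = 11.
Deficit = 11 − 21/2 = 1/2 ≥ 0, confirming Bessel's inequality. (The deficit equals ||v − Σ <v,e_j> e_j||^2, the squared distance from v to span{e_j}.)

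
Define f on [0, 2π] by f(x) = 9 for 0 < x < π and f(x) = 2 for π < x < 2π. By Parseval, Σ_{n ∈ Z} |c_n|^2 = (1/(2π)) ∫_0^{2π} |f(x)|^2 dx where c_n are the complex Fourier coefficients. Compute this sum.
Σ |c_n|^2 = 85/2

Parseval equates the L^2 energy of f (normalised by 1/(2π)) with the ℓ^2 sum of its Fourier coefficients: (1/(2π)) ∫_0^{2π} |f|^2 = Σ |c_n|^2.
Compute the left side: (1/(2π)) [∫_0^π 9^2 dx + ∫_π^{2π} 2^2 dx] = (1/(2π)) · (81π + 4π) = (81 + 4)/2 = 85/2.
So Σ_{n ∈ Z} |c_n|^2 = 85/2.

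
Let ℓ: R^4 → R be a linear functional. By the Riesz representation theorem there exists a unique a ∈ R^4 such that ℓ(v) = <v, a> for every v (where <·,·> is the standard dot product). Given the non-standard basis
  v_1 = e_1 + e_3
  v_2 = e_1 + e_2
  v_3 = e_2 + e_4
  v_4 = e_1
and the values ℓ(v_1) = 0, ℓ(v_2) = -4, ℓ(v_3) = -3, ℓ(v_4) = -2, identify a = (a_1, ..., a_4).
a = (-2, -2, 2, -1)

Write a = (a_1, ..., a_4) in the standard basis. For each basis vector v_i, ℓ(v_i) = <v_i, a> is a linear equation in the a_j's. Collect the n equations into a matrix system V a = ℓ, where row i of V is v_i (expressed in the standard basis). Since V is invertible (lower-triangular with 1s on the diagonal, up to permutation), solve by back-substitution:
  V =
[[1, 0, 1, 0],
 [1, 1, 0, 0],
 [0, 1, 0, 1],
 [1, 0, 0, 0]]
  V a = (0, -4, -3, -2)
Solving gives a = (-2, -2, 2, -1).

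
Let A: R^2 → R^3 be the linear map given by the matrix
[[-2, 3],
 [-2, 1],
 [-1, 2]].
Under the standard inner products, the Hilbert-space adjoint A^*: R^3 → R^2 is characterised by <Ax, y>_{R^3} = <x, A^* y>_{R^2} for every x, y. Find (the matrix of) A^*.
A^* = A^T =
[[-2, -2, -1],
 [3, 1, 2]]

For real matrices with standard dot products, the defining identity <Ax, y> = <x, A^* y> gives (Ax)^T y = x^T (A^*) y, i.e. x^T A^T y = x^T (A^*) y. Since this holds for all x, y, we must have A^* = A^T. Therefore
A^* =
[[-2, -2, -1],
 [3, 1, 2]].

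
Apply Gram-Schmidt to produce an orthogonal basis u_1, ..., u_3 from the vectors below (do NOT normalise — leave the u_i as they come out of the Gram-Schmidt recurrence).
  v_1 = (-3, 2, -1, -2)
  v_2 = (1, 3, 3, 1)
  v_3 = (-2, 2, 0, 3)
Orthogonal basis:
  u_1 = (-3, 2, -1, -2)
  u_2 = (2/3, 29/9, 26/9, 7/9)
  u_3 = (-141/89, 61/178, -77/89, 561/178)

Apply the Gram-Schmidt recurrence
  u_1 = v_1
  u_i = v_i − Σ_{j<i} ((v_i · u_j) / (u_j · u_j)) · u_j.

Step by step this gives:
  u_1 = (-3, 2, -1, -2)
  u_2 = (2/3, 29/9, 26/9, 7/9)
  u_3 = (-141/89, 61/178, -77/89, 561/178)

Orthogonality check:
  u_2 · u_1 = 0 (should be 0)
  u_3 · u_1 = 0 (should be 0)
  u_3 · u_2 = 0 (should be 0)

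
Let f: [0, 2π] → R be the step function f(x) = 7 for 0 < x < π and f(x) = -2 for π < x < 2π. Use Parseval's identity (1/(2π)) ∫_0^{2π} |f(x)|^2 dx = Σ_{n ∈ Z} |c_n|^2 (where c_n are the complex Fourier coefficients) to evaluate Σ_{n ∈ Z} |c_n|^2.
Σ |c_n|^2 = 53/2

Parseval equates the L^2 energy of f (normalised by 1/(2π)) with the ℓ^2 sum of its Fourier coefficients: (1/(2π)) ∫_0^{2π} |f|^2 = Σ |c_n|^2.
Compute the left side: (1/(2π)) [∫_0^π 7^2 dx + ∫_π^{2π} (-2)^2 dx] = (1/(2π)) · (49π + 4π) = (49 + 4)/2 = 53/2.
So Σ_{n ∈ Z} |c_n|^2 = 53/2.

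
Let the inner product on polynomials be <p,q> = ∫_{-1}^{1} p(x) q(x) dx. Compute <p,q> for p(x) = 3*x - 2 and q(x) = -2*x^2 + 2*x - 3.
<p,q> = 56/3

Expand the product: p(x)·q(x) = -6*x^3 + 10*x^2 - 13*x + 6.
∫_{-1}^{1} of each monomial x^k gives [2/(k+1) if k even, 0 if k odd]. Integrating term-by-term (or equivalently evaluating the antiderivative F(x) = -3*x^4/2 + 10*x^3/3 - 13*x^2/2 + 6*x at the endpoints):
  F(1) − F(−1) = 4/3 − (-52/3) = 56/3.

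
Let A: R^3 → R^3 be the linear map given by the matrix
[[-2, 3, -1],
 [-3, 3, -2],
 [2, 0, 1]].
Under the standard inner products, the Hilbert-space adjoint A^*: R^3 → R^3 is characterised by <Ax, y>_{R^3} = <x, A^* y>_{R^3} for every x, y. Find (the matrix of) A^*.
A^* = A^T =
[[-2, -3, 2],
 [3, 3, 0],
 [-1, -2, 1]]

For real matrices with standard dot products, the defining identity <Ax, y> = <x, A^* y> gives (Ax)^T y = x^T (A^*) y, i.e. x^T A^T y = x^T (A^*) y. Since this holds for all x, y, we must have A^* = A^T. Therefore
A^* =
[[-2, -3, 2],
 [3, 3, 0],
 [-1, -2, 1]].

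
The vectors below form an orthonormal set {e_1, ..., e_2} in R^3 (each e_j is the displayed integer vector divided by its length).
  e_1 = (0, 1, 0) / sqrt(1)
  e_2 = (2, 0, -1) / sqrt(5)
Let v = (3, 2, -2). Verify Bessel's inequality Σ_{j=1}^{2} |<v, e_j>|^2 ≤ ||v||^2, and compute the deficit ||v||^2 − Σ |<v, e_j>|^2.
Σ |<v, e_j>|^2 = 84/5; ||v||^2 = 17; deficit = 1/5

Write each e_j = u_j / sqrt(<u_j, u_j>) where u_j is the displayed integer vector. Then <v, e_j> = <v, u_j> / sqrt(<u_j, u_j>), so |<v, e_j>|^2 = <v, u_j>^2 / <u_j, u_j>.
Coefficients: <v, e_1> = 2/sqrt(1), <v, e_2> = 8/sqrt(5).
Square and sum: Σ |<v, e_j>|^2 = 84/5.
Compute ||v||^2 = v·v = 17.
Deficit = 17 − 84/5 = 1/5 ≥ 0, confirming Bessel's inequality. (The deficit equals ||v − Σ <v,e_j> e_j||^2, the squared distance from v to span{e_j}.)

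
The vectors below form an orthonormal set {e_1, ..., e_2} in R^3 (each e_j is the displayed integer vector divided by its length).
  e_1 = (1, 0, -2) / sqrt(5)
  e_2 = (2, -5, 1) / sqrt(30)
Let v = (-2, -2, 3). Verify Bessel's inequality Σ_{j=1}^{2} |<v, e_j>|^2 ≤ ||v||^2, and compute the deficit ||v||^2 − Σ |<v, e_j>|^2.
Σ |<v, e_j>|^2 = 31/2; ||v||^2 = 17; deficit = 3/2

Write each e_j = u_j / sqrt(<u_j, u_j>) where u_j is the displayed integer vector. Then <v, e_j> = <v, u_j> / sqrt(<u_j, u_j>), so |<v, e_j>|^2 = <v, u_j>^2 / <u_j, u_j>.
Coefficients: <v, e_1> = -8/sqrt(5), <v, e_2> = 9/sqrt(30).
Square and sum: Σ |<v, e_j>|^2 = 31/2.
Compute ||v||^2 = v·v = 17.
Deficit = 17 − 31/2 = 3/2 ≥ 0, confirming Bessel's inequality. (The deficit equals ||v − Σ <v,e_j> e_j||^2, the squared distance from v to span{e_j}.)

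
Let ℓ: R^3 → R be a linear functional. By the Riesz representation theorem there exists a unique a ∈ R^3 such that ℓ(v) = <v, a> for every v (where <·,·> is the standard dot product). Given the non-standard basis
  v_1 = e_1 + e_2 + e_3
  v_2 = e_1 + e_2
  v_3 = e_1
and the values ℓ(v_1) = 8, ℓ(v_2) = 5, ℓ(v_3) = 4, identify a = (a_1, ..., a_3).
a = (4, 1, 3)

Write a = (a_1, ..., a_3) in the standard basis. For each basis vector v_i, ℓ(v_i) = <v_i, a> is a linear equation in the a_j's. Collect the n equations into a matrix system V a = ℓ, where row i of V is v_i (expressed in the standard basis). Since V is invertible (lower-triangular with 1s on the diagonal, up to permutation), solve by back-substitution:
  V =
[[1, 1, 1],
 [1, 1, 0],
 [1, 0, 0]]
  V a = (8, 5, 4)
Solving gives a = (4, 1, 3).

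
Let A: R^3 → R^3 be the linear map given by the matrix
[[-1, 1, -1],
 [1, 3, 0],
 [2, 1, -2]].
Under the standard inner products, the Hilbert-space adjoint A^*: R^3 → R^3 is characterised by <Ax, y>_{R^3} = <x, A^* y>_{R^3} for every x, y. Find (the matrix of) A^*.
A^* = A^T =
[[-1, 1, 2],
 [1, 3, 1],
 [-1, 0, -2]]

For real matrices with standard dot products, the defining identity <Ax, y> = <x, A^* y> gives (Ax)^T y = x^T (A^*) y, i.e. x^T A^T y = x^T (A^*) y. Since this holds for all x, y, we must have A^* = A^T. Therefore
A^* =
[[-1, 1, 2],
 [1, 3, 1],
 [-1, 0, -2]].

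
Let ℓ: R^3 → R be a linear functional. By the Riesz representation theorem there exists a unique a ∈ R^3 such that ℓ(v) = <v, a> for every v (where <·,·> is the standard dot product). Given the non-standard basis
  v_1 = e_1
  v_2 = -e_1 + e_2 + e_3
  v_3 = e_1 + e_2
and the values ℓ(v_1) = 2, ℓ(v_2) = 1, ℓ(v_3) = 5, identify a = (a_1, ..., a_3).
a = (2, 3, 0)

Write a = (a_1, ..., a_3) in the standard basis. For each basis vector v_i, ℓ(v_i) = <v_i, a> is a linear equation in the a_j's. Collect the n equations into a matrix system V a = ℓ, where row i of V is v_i (expressed in the standard basis). Since V is invertible (lower-triangular with 1s on the diagonal, up to permutation), solve by back-substitution:
  V =
[[1, 0, 0],
 [-1, 1, 1],
 [1, 1, 0]]
  V a = (2, 1, 5)
Solving gives a = (2, 3, 0).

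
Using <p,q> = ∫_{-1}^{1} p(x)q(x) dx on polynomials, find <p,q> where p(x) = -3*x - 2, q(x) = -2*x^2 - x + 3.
<p,q> = -22/3

Expand the product: p(x)·q(x) = 6*x^3 + 7*x^2 - 7*x - 6.
∫_{-1}^{1} of each monomial x^k gives [2/(k+1) if k even, 0 if k odd]. Integrating term-by-term (or equivalently evaluating the antiderivative F(x) = 3*x^4/2 + 7*x^3/3 - 7*x^2/2 - 6*x at the endpoints):
  F(1) − F(−1) = -17/3 − (5/3) = -22/3.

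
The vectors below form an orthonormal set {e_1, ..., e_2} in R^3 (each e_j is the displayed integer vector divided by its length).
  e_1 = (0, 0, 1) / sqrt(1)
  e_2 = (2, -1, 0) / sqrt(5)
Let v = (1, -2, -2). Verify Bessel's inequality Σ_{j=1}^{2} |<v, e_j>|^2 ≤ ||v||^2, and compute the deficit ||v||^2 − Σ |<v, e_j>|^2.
Σ |<v, e_j>|^2 = 36/5; ||v||^2 = 9; deficit = 9/5

Write each e_j = u_j / sqrt(<u_j, u_j>) where u_j is the displayed integer vector. Then <v, e_j> = <v, u_j> / sqrt(<u_j, u_j>), so |<v, e_j>|^2 = <v, u_j>^2 / <u_j, u_j>.
Coefficients: <v, e_1> = -2/sqrt(1), <v, e_2> = 4/sqrt(5).
Square and sum: Σ |<v, e_j>|^2 = 36/5.
Compute ||v||^2 = v·v = 9.
Deficit = 9 − 36/5 = 9/5 ≥ 0, confirming Bessel's inequality. (The deficit equals ||v − Σ <v,e_j> e_j||^2, the squared distance from v to span{e_j}.)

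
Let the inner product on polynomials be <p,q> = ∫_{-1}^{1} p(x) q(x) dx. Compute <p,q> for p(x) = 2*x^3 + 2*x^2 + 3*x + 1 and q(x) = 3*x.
<p,q> = 42/5

Expand the product: p(x)·q(x) = 6*x^4 + 6*x^3 + 9*x^2 + 3*x.
∫_{-1}^{1} of each monomial x^k gives [2/(k+1) if k even, 0 if k odd]. Integrating term-by-term (or equivalently evaluating the antiderivative F(x) = 6*x^5/5 + 3*x^4/2 + 3*x^3 + 3*x^2/2 at the endpoints):
  F(1) − F(−1) = 36/5 − (-6/5) = 42/5.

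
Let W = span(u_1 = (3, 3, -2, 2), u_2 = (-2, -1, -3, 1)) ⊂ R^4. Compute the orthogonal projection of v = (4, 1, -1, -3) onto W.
proj_W(v) = (914/389, 691/389, 357/389, 89/389)

Set up U = [u_1 | ... | u_2] ∈ R^(4×2). The projector onto W = col(U) is P = U (U^T U)^(-1) U^T.
Compute U^T U =
  [26, -1]
  [-1, 15],
and U^T v = (11, -9).
Solve U^T U · c = U^T v for the coefficients: c = (156/389, -223/389). The projection is proj_W(v) = U c.
Check: (v - proj_W(v)) · u_1 = 0  (should be 0).
Check: (v - proj_W(v)) · u_2 = 0  (should be 0).
Result: proj_W(v) = (914/389, 691/389, 357/389, 89/389).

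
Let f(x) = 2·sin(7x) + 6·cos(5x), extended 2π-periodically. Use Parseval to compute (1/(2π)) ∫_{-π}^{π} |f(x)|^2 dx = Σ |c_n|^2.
Σ |c_n|^2 = 20

Expand |f|^2 and use orthogonality of {sin(nx), cos(mx)} on [-π, π]:
  ∫_{-π}^{π} sin(nx)^2 dx = π, ∫ cos(mx)^2 dx = π, and cross terms integrate to 0.
So ∫_{-π}^{π} f(x)^2 dx = 2^2 · π + 6^2 · π = (4 + 36)π.
Divide by 2π: (4 + 36)/2 = 20.
By Parseval, this equals Σ |c_n|^2.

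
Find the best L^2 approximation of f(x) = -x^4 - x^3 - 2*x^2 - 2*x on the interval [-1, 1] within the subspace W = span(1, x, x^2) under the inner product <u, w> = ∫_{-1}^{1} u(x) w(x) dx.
g(x) = -20*x^2/7 - 13*x/5 + 3/35

The best approximation g ∈ W is the orthogonal projection of f onto W. Writing g = a_0 + a_1 x + a_2 x^2, the coefficients solve the normal equations G · a = b where
  G_{ij} = <φ_i, φ_j> and b_i = <f, φ_i>, with φ_0 = 1, φ_1 = x, φ_2 = x^2.
G =
  [2, 0, 2/3]
  [0, 2/3, 0]
  [2/3, 0, 2/5],
b = (-26/15, -26/15, -38/35).
Solving gives a_0 = 3/35, a_1 = -13/5, a_2 = -20/7, so
  g(x) = -20*x^2/7 - 13*x/5 + 3/35.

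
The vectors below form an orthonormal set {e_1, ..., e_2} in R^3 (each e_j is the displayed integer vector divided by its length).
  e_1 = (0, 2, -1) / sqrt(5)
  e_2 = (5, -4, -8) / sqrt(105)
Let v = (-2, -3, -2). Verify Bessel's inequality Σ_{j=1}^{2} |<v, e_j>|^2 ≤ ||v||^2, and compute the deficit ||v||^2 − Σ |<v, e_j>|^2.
Σ |<v, e_j>|^2 = 44/7; ||v||^2 = 17; deficit = 75/7

Write each e_j = u_j / sqrt(<u_j, u_j>) where u_j is the displayed integer vector. Then <v, e_j> = <v, u_j> / sqrt(<u_j, u_j>), so |<v, e_j>|^2 = <v, u_j>^2 / <u_j, u_j>.
Coefficients: <v, e_1> = -4/sqrt(5), <v, e_2> = 18/sqrt(105).
Square and sum: Σ |<v, e_j>|^2 = 44/7.
Compute ||v||^2 = v·v = 17.
Deficit = 17 − 44/7 = 75/7 ≥ 0, confirming Bessel's inequality. (The deficit equals ||v − Σ <v,e_j> e_j||^2, the squared distance from v to span{e_j}.)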